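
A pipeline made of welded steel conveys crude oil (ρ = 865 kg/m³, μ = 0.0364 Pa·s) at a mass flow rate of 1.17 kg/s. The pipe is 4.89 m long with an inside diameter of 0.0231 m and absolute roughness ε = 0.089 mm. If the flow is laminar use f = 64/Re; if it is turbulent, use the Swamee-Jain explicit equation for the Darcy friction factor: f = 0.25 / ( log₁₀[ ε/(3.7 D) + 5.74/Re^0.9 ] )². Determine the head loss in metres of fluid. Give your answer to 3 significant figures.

h_f ≈ 4.06 m

A = πD²/4 = π(0.0231)²/4 = 0.0004191 m²; mean velocity V = ṁ/(ρA) = 1.17/(865 · 0.0004191) = 3.227 m/s.
Reynolds number Re = ρVD/μ = 865 · 3.227 · 0.0231 / 0.0364 = 1772.
Re < 2300 → laminar flow, so f = 64/Re = 64/1772 = 0.03612 (the turbulent correlation is not needed).
Darcy-Weisbach: ΔP = f(L/D)(ρV²/2) = 0.03612·(4.89/0.0231)·(865·3.227²/2) = 0.03612·211.7·4505 = 3.445e+04 Pa.
Head loss h_f = ΔP/(ρg) = 3.445e+04/(865·9.81) = 4.06 m.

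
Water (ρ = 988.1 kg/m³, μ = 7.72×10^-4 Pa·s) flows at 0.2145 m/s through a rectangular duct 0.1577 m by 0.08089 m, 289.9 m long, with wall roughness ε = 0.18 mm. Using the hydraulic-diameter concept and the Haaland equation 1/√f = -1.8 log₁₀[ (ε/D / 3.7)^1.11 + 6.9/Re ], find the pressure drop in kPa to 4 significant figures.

Hydraulic diameter D_h = 4A/P = 4·(0.1577·0.08089)/(2·(0.1577+0.08089)) = 0.05103/0.4772 = 0.1069 m.
Re = ρVD_h/μ = 988.1·0.2145·0.1069/0.000772 = 2.936e+04.
ε/D_h = 0.00018/0.1069 = 0.00168; Haaland gives 1/√f = -1.8 log₁₀[0.000195+0.000235] = 6.059, so f = 0.02724.
ΔP = f(L/D_h)(ρV²/2) = 0.02724·289.9/0.1069·22.73 = 1678 Pa.
ΔP = 1.678 kPa.

ΔP ≈ 1.678 kPa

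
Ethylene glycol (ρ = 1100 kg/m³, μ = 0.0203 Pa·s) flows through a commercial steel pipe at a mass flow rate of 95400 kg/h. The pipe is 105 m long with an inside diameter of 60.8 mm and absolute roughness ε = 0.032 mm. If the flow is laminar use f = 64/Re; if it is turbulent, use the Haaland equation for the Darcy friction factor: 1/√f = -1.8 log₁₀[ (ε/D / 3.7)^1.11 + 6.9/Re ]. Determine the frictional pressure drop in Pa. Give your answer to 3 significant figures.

ΔP ≈ 1.63×10^6 Pa

ṁ = 95400 kg/h = 95400/3600 = 26.5 kg/s.
A = πD²/4 = π(0.0608)²/4 = 0.002903 m²; mean velocity V = ṁ/(ρA) = 26.5/(1100 · 0.002903) = 8.298 m/s.
Reynolds number Re = ρVD/μ = 1100 · 8.298 · 0.0608 / 0.0203 = 2.734e+04.
Re > 4000 → turbulent. Relative roughness ε/D = 3.2e-05/0.0608 = 0.000526. Haaland: 1/√f = -1.8 log₁₀[(0.000526/3.7)^1.11 + 6.9/2.734e+04] = -1.8 log₁₀[5.37e-05 + 0.000252] = 6.325, so f = 0.02499.
Darcy-Weisbach: ΔP = f(L/D)(ρV²/2) = 0.02499·(105/0.0608)·(1100·8.298²/2) = 0.02499·1727·3.787e+04 = 1.634e+06 Pa.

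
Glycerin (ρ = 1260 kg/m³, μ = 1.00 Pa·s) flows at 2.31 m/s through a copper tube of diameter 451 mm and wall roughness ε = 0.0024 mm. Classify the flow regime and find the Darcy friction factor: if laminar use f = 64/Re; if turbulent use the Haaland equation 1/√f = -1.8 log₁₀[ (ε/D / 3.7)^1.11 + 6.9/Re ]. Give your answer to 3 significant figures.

f ≈ 0.0488

Re = ρVD/μ = 1260·2.31·0.451/1 = 1313.
Re < 2300 → laminar, so f = 64/Re = 0.04876 (roughness is irrelevant in laminar flow).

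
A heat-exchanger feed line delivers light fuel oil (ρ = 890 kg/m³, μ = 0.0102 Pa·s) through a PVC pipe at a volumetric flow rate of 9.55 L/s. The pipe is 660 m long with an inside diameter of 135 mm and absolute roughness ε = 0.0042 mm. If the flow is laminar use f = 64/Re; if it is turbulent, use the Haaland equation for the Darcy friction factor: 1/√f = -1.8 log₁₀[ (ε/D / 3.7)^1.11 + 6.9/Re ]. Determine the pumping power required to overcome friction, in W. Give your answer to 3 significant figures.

P ≈ 306 W

Q = 9.55 L/s = 9.55/1000 = 0.00955 m³/s.
Cross-sectional area A = πD²/4 = π(0.135)²/4 = 0.01431 m²; mean velocity V = Q/A = 0.00955/0.01431 = 0.6672 m/s.
Reynolds number Re = ρVD/μ = 890 · 0.6672 · 0.135 / 0.0102 = 7859.
Re > 4000 → turbulent. Relative roughness ε/D = 4.2e-06/0.135 = 3.11e-05. Haaland: 1/√f = -1.8 log₁₀[(3.11e-05/3.7)^1.11 + 6.9/7859] = -1.8 log₁₀[2.33e-06 + 0.000878] = 5.5, so f = 0.03306.
Darcy-Weisbach: ΔP = f(L/D)(ρV²/2) = 0.03306·(660/0.135)·(890·0.6672²/2) = 0.03306·4889·198.1 = 3.202e+04 Pa.
Pumping power P = QΔP = 0.00955·3.202e+04 = 305.8 W = 306 W.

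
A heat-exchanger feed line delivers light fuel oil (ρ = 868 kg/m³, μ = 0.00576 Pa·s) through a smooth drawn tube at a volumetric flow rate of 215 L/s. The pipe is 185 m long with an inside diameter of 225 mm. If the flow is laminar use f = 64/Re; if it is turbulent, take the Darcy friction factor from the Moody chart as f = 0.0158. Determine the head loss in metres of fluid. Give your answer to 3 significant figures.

Q = 215 L/s = 215/1000 = 0.215 m³/s.
Cross-sectional area A = πD²/4 = π(0.225)²/4 = 0.03976 m²; mean velocity V = Q/A = 0.215/0.03976 = 5.407 m/s.
Reynolds number Re = ρVD/μ = 868 · 5.407 · 0.225 / 0.00576 = 1.833e+05.
Re > 4000 → turbulent; use the Moody-chart value f = 0.0158.
Darcy-Weisbach: ΔP = f(L/D)(ρV²/2) = 0.0158·(185/0.225)·(868·5.407²/2) = 0.0158·822.2·1.269e+04 = 1.649e+05 Pa.
Head loss h_f = ΔP/(ρg) = 1.649e+05/(868·9.81) = 19.4 m.

h_f ≈ 19.4 m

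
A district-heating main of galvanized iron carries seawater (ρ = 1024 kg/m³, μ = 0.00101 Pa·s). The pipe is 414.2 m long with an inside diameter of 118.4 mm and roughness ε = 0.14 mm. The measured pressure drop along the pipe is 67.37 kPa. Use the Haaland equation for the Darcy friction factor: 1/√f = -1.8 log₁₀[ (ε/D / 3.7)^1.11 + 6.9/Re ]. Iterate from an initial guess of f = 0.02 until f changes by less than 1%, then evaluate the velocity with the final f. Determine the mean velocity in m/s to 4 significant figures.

V ≈ 1.311 m/s

Rearranging Darcy-Weisbach: V = √(2·ΔP·D/(f·L·ρ)). With ε/D = 0.00014/0.1184 = 0.00118, iterate starting from f = 0.02:
  f = 0.02 → V = √(2·6.737e+04·0.1184/(0.02·414.2·1024)) = 1.371 m/s; Re = ρVD/μ = 1.646e+05; f → 0.02183
  f = 0.02183 → V = 1.313 m/s; Re = 1.576e+05; f → 0.02189
Converged (Δf/f < 1%). With the final f = 0.02189: V = √(2·6.737e+04·0.1184/(0.02189·414.2·1024)) = 1.311 m/s.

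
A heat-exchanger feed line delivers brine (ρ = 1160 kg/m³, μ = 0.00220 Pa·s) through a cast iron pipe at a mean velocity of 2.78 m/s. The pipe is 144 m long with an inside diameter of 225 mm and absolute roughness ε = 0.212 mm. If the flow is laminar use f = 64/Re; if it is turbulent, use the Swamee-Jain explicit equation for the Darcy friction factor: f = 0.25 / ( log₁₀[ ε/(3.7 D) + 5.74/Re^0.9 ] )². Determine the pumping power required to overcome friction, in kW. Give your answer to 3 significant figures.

Reynolds number Re = ρVD/μ = 1160 · 2.78 · 0.225 / 0.0022 = 3.298e+05.
Re > 4000 → turbulent. Relative roughness ε/D = 0.000212/0.225 = 0.000942. Swamee-Jain: f = 0.25/(log₁₀[0.000942/3.7 + 5.74/3.298e+05^0.9])² = 0.25/(log₁₀[0.000255 + 6.2e-05])² = 0.25/(-3.499)² = 0.02042.
Darcy-Weisbach: ΔP = f(L/D)(ρV²/2) = 0.02042·(144/0.225)·(1160·2.78²/2) = 0.02042·640·4482 = 5.857e+04 Pa.
Q = V·A = 2.78·0.03976 = 0.1105 m³/s.
Pumping power P = QΔP = 0.1105·5.857e+04 = 6474 W = 6.47 kW.

P ≈ 6.47 kW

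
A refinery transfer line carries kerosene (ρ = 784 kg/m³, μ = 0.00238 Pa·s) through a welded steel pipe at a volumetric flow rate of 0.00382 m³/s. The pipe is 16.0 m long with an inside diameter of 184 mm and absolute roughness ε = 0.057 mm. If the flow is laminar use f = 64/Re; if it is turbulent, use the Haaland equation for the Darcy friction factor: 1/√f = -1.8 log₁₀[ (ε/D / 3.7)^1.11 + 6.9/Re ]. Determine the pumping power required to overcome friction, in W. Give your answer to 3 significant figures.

Cross-sectional area A = πD²/4 = π(0.184)²/4 = 0.02659 m²; mean velocity V = Q/A = 0.00382/0.02659 = 0.1437 m/s.
Reynolds number Re = ρVD/μ = 784 · 0.1437 · 0.184 / 0.00238 = 8708.
Re > 4000 → turbulent. Relative roughness ε/D = 5.7e-05/0.184 = 0.00031. Haaland: 1/√f = -1.8 log₁₀[(0.00031/3.7)^1.11 + 6.9/8708] = -1.8 log₁₀[2.98e-05 + 0.000792] = 5.553, so f = 0.03243.
Darcy-Weisbach: ΔP = f(L/D)(ρV²/2) = 0.03243·(16/0.184)·(784·0.1437²/2) = 0.03243·86.96·8.09 = 22.81 Pa.
Pumping power P = QΔP = 0.00382·22.81 = 0.08715 W = 0.0872 W.

P ≈ 0.0872 W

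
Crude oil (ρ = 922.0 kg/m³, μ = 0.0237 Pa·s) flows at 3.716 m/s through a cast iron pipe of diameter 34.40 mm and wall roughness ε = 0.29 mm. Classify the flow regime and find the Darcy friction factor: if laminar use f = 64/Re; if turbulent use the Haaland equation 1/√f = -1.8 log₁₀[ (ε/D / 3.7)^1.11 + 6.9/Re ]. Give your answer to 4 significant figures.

f ≈ 0.04591

Re = ρVD/μ = 922·3.716·0.0344/0.0237 = 4973.
Re > 4000 → turbulent. ε/D = 0.00029/0.0344 = 0.00843; Haaland: 1/√f = -1.8 log₁₀[0.00117 + 0.00139] = 4.667, so f = 0.04591.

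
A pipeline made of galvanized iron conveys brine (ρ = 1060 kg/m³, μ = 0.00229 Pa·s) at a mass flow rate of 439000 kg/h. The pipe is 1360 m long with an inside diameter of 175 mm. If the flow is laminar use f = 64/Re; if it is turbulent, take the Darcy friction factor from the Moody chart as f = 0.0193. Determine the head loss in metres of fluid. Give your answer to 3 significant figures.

h_f ≈ 175 m

ṁ = 439000 kg/h = 439000/3600 = 121.9 kg/s.
A = πD²/4 = π(0.175)²/4 = 0.02405 m²; mean velocity V = ṁ/(ρA) = 121.9/(1060 · 0.02405) = 4.783 m/s.
Reynolds number Re = ρVD/μ = 1060 · 4.783 · 0.175 / 0.00229 = 3.874e+05.
Re > 4000 → turbulent; use the Moody-chart value f = 0.0193.
Darcy-Weisbach: ΔP = f(L/D)(ρV²/2) = 0.0193·(1360/0.175)·(1060·4.783²/2) = 0.0193·7771·1.212e+04 = 1.819e+06 Pa.
Head loss h_f = ΔP/(ρg) = 1.819e+06/(1060·9.81) = 175 m.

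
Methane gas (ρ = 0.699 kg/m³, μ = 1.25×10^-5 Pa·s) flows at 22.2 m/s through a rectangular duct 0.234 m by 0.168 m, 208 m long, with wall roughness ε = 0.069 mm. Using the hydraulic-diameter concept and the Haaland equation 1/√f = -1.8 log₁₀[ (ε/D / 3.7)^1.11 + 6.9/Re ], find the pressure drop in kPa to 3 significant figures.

Hydraulic diameter D_h = 4A/P = 4·(0.234·0.168)/(2·(0.234+0.168)) = 0.1572/0.804 = 0.1956 m.
Re = ρVD_h/μ = 0.699·22.2·0.1956/1.25e-05 = 2.428e+05.
ε/D_h = 6.9e-05/0.1956 = 0.000353; Haaland gives 1/√f = -1.8 log₁₀[3.44e-05+2.84e-05] = 7.563, so f = 0.01748.
ΔP = f(L/D_h)(ρV²/2) = 0.01748·208/0.1956·172.2 = 3203 Pa.
ΔP = 3.20 kPa.

ΔP ≈ 3.20 kPa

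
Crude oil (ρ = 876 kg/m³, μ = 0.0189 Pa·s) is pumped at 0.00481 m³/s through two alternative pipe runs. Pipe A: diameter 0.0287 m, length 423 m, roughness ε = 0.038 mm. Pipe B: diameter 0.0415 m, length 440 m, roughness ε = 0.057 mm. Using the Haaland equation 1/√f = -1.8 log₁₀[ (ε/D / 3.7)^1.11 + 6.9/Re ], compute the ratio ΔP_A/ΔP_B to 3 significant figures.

Pipe A: V = Q/A = 0.00481/0.0006469 = 7.435 m/s; Re = 9890; ε/D = 0.00132; Haaland → f = 0.0327; ΔP_A = f(L/D)(ρV²/2) = 1.167e+07 Pa.
Pipe B: V = Q/A = 0.00481/0.001353 = 3.556 m/s; Re = 6840; ε/D = 0.00137; Haaland → f = 0.03586; ΔP_B = f(L/D)(ρV²/2) = 2.106e+06 Pa.
ΔP_A/ΔP_B = 1.167e+07/2.106e+06 = 5.54.

ΔP_A/ΔP_B ≈ 5.54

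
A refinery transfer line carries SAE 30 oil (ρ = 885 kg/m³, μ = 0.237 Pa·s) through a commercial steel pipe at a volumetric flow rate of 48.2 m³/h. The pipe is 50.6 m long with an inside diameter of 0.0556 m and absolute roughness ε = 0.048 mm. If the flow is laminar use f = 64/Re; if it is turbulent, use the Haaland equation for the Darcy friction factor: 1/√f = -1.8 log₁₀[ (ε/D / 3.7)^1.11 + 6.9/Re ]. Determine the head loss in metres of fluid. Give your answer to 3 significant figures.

Q = 48.2 m³/h = 48.2/3600 = 0.01339 m³/s.
Cross-sectional area A = πD²/4 = π(0.0556)²/4 = 0.002428 m²; mean velocity V = Q/A = 0.01339/0.002428 = 5.514 m/s.
Reynolds number Re = ρVD/μ = 885 · 5.514 · 0.0556 / 0.237 = 1145.
Re < 2300 → laminar flow, so f = 64/Re = 64/1145 = 0.0559 (the turbulent correlation is not needed).
Darcy-Weisbach: ΔP = f(L/D)(ρV²/2) = 0.0559·(50.6/0.0556)·(885·5.514²/2) = 0.0559·910.1·1.346e+04 = 6.845e+05 Pa.
Head loss h_f = ΔP/(ρg) = 6.845e+05/(885·9.81) = 78.8 m.

h_f ≈ 78.8 m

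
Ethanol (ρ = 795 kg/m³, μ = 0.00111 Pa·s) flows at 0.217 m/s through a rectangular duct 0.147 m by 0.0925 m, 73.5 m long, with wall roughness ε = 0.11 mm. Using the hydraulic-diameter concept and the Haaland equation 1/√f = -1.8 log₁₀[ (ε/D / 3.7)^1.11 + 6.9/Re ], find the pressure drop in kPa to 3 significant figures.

ΔP ≈ 0.343 kPa

Hydraulic diameter D_h = 4A/P = 4·(0.147·0.0925)/(2·(0.147+0.0925)) = 0.05439/0.479 = 0.1135 m.
Re = ρVD_h/μ = 795·0.217·0.1135/0.00111 = 1.765e+04.
ε/D_h = 0.00011/0.1135 = 0.000969; Haaland gives 1/√f = -1.8 log₁₀[0.000106+0.000391] = 5.947, so f = 0.02827.
ΔP = f(L/D_h)(ρV²/2) = 0.02827·73.5/0.1135·18.72 = 342.6 Pa.
ΔP = 0.343 kPa.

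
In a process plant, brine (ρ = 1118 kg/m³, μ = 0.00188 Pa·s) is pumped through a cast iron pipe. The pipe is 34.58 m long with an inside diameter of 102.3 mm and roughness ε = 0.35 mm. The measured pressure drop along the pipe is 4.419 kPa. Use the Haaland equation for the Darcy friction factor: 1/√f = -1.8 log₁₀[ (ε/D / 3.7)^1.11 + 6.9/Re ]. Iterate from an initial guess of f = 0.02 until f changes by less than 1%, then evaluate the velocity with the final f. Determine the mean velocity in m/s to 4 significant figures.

V ≈ 0.8961 m/s

Rearranging Darcy-Weisbach: V = √(2·ΔP·D/(f·L·ρ)). With ε/D = 0.00035/0.1023 = 0.00342, iterate starting from f = 0.02:
  f = 0.02 → V = √(2·4419·0.1023/(0.02·34.58·1118)) = 1.081 m/s; Re = ρVD/μ = 6.578e+04; f → 0.02882
  f = 0.02882 → V = 0.9009 m/s; Re = 5.481e+04; f → 0.02911
  f = 0.02911 → V = 0.8963 m/s; Re = 5.452e+04; f → 0.02912
Converged (Δf/f < 1%). With the final f = 0.02912: V = √(2·4419·0.1023/(0.02912·34.58·1118)) = 0.8961 m/s.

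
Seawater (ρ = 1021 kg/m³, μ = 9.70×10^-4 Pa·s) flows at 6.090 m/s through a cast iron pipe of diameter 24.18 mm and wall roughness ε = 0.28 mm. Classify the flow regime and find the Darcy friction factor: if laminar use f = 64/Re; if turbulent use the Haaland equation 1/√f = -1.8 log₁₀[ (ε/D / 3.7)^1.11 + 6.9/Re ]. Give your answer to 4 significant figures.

Re = ρVD/μ = 1021·6.09·0.02418/0.00097 = 1.55e+05.
Re > 4000 → turbulent. ε/D = 0.00028/0.02418 = 0.0116; Haaland: 1/√f = -1.8 log₁₀[0.00166 + 4.45e-05] = 4.983, so f = 0.04027.

f ≈ 0.04027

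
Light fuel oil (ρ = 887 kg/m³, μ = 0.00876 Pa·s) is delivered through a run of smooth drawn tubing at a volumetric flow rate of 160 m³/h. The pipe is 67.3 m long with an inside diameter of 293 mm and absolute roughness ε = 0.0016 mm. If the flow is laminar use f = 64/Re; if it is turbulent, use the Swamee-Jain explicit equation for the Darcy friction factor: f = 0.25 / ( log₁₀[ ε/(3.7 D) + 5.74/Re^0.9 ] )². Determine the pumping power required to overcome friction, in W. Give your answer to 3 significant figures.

P ≈ 51.1 W

Q = 160 m³/h = 160/3600 = 0.04444 m³/s.
Cross-sectional area A = πD²/4 = π(0.293)²/4 = 0.06743 m²; mean velocity V = Q/A = 0.04444/0.06743 = 0.6592 m/s.
Reynolds number Re = ρVD/μ = 887 · 0.6592 · 0.293 / 0.00876 = 1.956e+04.
Re > 4000 → turbulent. Relative roughness ε/D = 1.6e-06/0.293 = 5.46e-06. Swamee-Jain: f = 0.25/(log₁₀[5.46e-06/3.7 + 5.74/1.956e+04^0.9])² = 0.25/(log₁₀[1.48e-06 + 0.000788])² = 0.25/(-3.102)² = 0.02597.
Darcy-Weisbach: ΔP = f(L/D)(ρV²/2) = 0.02597·(67.3/0.293)·(887·0.6592²/2) = 0.02597·229.7·192.7 = 1150 Pa.
Pumping power P = QΔP = 0.04444·1150 = 51.10 W = 51.1 W.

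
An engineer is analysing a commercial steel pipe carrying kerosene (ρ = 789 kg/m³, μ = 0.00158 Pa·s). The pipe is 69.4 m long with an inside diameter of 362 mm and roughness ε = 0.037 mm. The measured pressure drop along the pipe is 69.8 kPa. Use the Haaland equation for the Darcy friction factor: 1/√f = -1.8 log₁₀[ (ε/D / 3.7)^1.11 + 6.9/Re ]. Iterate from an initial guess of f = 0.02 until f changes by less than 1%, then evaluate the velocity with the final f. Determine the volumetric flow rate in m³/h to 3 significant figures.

Q ≈ 3130 m³/h

Rearranging Darcy-Weisbach: V = √(2·ΔP·D/(f·L·ρ)). With ε/D = 3.7e-05/0.362 = 0.000102, iterate starting from f = 0.02:
  f = 0.02 → V = √(2·6.98e+04·0.362/(0.02·69.4·789)) = 6.793 m/s; Re = ρVD/μ = 1.228e+06; f → 0.01315
  f = 0.01315 → V = 8.376 m/s; Re = 1.514e+06; f → 0.01297
  f = 0.01297 → V = 8.434 m/s; Re = 1.525e+06; f → 0.01297
Converged (Δf/f < 1%). With the final f = 0.01297: V = √(2·6.98e+04·0.362/(0.01297·69.4·789)) = 8.436 m/s.
Q = V·A = 8.436·(π/4·0.362²) = 0.8682 m³/s = 3130 m³/h.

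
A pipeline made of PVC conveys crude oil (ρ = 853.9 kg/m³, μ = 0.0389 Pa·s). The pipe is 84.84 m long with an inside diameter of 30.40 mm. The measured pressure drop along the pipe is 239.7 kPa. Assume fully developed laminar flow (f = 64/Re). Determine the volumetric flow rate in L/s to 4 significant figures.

For laminar flow, f = 64/Re with Re = ρVD/μ, so Darcy-Weisbach reduces to ΔP = 32μLV/D². Solving for V: V = ΔP·D²/(32μL) = 2.397e+05·(0.0304)²/(32·0.0389·84.84) = 2.098 m/s.
Check: Re = ρVD/μ = 853.9·2.098·0.0304/0.0389 = 1400 < 2300, so the laminar assumption holds.
Q = V·A = 2.098·(π/4·0.0304²) = 0.001522 m³/s = 1.522 L/s.

Q ≈ 1.522 L/s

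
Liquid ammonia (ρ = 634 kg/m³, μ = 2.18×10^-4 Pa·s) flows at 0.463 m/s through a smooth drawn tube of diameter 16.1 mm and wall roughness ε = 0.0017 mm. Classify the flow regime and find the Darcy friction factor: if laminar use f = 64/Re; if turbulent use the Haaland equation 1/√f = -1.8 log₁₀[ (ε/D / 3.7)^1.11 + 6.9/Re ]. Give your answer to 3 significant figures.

f ≈ 0.0254

Re = ρVD/μ = 634·0.463·0.0161/0.000218 = 2.168e+04.
Re > 4000 → turbulent. ε/D = 1.7e-06/0.0161 = 0.000106; Haaland: 1/√f = -1.8 log₁₀[9.03e-06 + 0.000318] = 6.273, so f = 0.02541.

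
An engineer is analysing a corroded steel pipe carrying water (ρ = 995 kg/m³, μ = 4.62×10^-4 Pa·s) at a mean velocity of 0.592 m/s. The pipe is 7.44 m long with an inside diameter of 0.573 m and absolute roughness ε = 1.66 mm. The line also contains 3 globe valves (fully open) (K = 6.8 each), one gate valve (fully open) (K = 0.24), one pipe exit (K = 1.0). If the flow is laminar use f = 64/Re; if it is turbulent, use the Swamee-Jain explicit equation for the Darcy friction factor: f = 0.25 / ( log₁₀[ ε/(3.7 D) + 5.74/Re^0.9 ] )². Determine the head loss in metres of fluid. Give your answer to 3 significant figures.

h_f ≈ 0.393 m

Reynolds number Re = ρVD/μ = 995 · 0.592 · 0.573 / 0.000462 = 7.306e+05.
Re > 4000 → turbulent. Relative roughness ε/D = 0.00166/0.573 = 0.0029. Swamee-Jain: f = 0.25/(log₁₀[0.0029/3.7 + 5.74/7.306e+05^0.9])² = 0.25/(log₁₀[0.000783 + 3.03e-05])² = 0.25/(-3.09)² = 0.02619.
Total minor-loss coefficient ΣK = 3·6.8 + 1·0.24 + 1·1 = 21.6.
ΔP = [f·L/D + ΣK]·(ρV²/2) = [0.02619·7.44/0.573 + 21.6]·(995·0.592²/2) = [0.34 + 21.6]·174.4 = 3832 Pa.
Head loss h_f = ΔP/(ρg) = 3832/(995·9.81) = 0.393 m.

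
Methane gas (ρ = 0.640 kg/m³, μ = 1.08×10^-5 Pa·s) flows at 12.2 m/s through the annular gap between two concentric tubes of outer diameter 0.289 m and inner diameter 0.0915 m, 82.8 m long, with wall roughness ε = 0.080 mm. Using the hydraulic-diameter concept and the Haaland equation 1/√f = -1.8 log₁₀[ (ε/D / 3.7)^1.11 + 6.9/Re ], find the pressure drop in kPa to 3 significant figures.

ΔP ≈ 0.375 kPa

Hydraulic diameter D_h = 4A/P = D_o - D_i = 0.289 - 0.0915 = 0.1975 m.
Re = ρVD_h/μ = 0.64·12.2·0.1975/1.08e-05 = 1.428e+05.
ε/D_h = 8e-05/0.1975 = 0.000405; Haaland gives 1/√f = -1.8 log₁₀[4.01e-05+4.83e-05] = 7.296, so f = 0.01879.
ΔP = f(L/D_h)(ρV²/2) = 0.01879·82.8/0.1975·47.63 = 375.1 Pa.
ΔP = 0.375 kPa.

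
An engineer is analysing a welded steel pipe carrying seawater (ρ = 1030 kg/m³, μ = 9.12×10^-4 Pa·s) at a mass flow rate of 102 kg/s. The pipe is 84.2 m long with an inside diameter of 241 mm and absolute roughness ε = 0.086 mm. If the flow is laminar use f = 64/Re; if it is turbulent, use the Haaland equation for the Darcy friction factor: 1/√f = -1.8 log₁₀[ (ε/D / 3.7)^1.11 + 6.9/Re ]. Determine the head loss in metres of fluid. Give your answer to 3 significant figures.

A = πD²/4 = π(0.241)²/4 = 0.04562 m²; mean velocity V = ṁ/(ρA) = 102/(1030 · 0.04562) = 2.171 m/s.
Reynolds number Re = ρVD/μ = 1030 · 2.171 · 0.241 / 0.000912 = 5.909e+05.
Re > 4000 → turbulent. Relative roughness ε/D = 8.6e-05/0.241 = 0.000357. Haaland: 1/√f = -1.8 log₁₀[(0.000357/3.7)^1.11 + 6.9/5.909e+05] = -1.8 log₁₀[3.49e-05 + 1.17e-05] = 7.798, so f = 0.01645.
Darcy-Weisbach: ΔP = f(L/D)(ρV²/2) = 0.01645·(84.2/0.241)·(1030·2.171²/2) = 0.01645·349.4·2427 = 1.395e+04 Pa.
Head loss h_f = ΔP/(ρg) = 1.395e+04/(1030·9.81) = 1.38 m.

h_f ≈ 1.38 m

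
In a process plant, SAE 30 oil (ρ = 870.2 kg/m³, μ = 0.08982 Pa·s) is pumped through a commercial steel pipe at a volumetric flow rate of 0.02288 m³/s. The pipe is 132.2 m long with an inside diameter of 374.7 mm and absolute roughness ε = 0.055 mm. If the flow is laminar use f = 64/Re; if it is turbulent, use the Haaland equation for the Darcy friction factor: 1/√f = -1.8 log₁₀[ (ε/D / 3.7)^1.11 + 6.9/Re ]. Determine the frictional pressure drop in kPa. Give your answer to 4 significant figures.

Cross-sectional area A = πD²/4 = π(0.3747)²/4 = 0.1103 m²; mean velocity V = Q/A = 0.02288/0.1103 = 0.2075 m/s.
Reynolds number Re = ρVD/μ = 870.2 · 0.2075 · 0.3747 / 0.0898 = 753.2.
Re < 2300 → laminar flow, so f = 64/Re = 64/753.2 = 0.08497 (the turbulent correlation is not needed).
Darcy-Weisbach: ΔP = f(L/D)(ρV²/2) = 0.08497·(132.2/0.3747)·(870.2·0.2075²/2) = 0.08497·352.8·18.73 = 561.5 Pa.
ΔP = 561.5 Pa = 0.5615 kPa.

ΔP ≈ 0.5615 kPa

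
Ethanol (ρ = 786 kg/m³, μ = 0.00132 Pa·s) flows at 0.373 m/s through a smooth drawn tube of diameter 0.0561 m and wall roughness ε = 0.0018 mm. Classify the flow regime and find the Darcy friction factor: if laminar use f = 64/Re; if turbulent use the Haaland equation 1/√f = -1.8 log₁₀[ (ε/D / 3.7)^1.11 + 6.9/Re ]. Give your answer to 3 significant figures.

Re = ρVD/μ = 786·0.373·0.0561/0.00132 = 1.246e+04.
Re > 4000 → turbulent. ε/D = 1.8e-06/0.0561 = 3.21e-05; Haaland: 1/√f = -1.8 log₁₀[2.41e-06 + 0.000554] = 5.859, so f = 0.02913.

f ≈ 0.0291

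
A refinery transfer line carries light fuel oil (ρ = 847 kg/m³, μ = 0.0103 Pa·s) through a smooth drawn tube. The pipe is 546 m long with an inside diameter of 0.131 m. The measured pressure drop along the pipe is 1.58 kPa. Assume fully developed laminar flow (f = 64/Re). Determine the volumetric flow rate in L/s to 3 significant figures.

Q ≈ 2.03 L/s

For laminar flow, f = 64/Re with Re = ρVD/μ, so Darcy-Weisbach reduces to ΔP = 32μLV/D². Solving for V: V = ΔP·D²/(32μL) = 1580·(0.131)²/(32·0.0103·546) = 0.1507 m/s.
Check: Re = ρVD/μ = 847·0.1507·0.131/0.0103 = 1623 < 2300, so the laminar assumption holds.
Q = V·A = 0.1507·(π/4·0.131²) = 0.002031 m³/s = 2.03 L/s.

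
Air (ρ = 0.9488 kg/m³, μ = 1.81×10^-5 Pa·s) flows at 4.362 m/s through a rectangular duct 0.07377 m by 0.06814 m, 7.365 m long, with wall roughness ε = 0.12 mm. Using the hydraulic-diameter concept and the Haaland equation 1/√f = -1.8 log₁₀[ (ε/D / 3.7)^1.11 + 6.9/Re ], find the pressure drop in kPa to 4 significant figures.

Hydraulic diameter D_h = 4A/P = 4·(0.07377·0.06814)/(2·(0.07377+0.06814)) = 0.02011/0.2838 = 0.07084 m.
Re = ρVD_h/μ = 0.9488·4.362·0.07084/1.81e-05 = 1.62e+04.
ε/D_h = 0.00012/0.07084 = 0.00169; Haaland gives 1/√f = -1.8 log₁₀[0.000196+0.000426] = 5.771, so f = 0.03003.
ΔP = f(L/D_h)(ρV²/2) = 0.03003·7.365/0.07084·9.026 = 28.18 Pa.
ΔP = 0.02818 kPa.

ΔP ≈ 0.02818 kPa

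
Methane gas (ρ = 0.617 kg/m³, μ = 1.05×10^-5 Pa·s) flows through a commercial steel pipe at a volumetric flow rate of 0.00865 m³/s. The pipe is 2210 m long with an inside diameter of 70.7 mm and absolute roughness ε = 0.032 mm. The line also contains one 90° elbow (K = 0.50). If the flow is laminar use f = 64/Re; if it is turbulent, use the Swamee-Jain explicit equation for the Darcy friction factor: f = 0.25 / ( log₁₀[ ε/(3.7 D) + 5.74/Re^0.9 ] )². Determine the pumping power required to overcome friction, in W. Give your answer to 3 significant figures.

Cross-sectional area A = πD²/4 = π(0.0707)²/4 = 0.003926 m²; mean velocity V = Q/A = 0.00865/0.003926 = 2.203 m/s.
Reynolds number Re = ρVD/μ = 0.617 · 2.203 · 0.0707 / 1.05e-05 = 9154.
Re > 4000 → turbulent. Relative roughness ε/D = 3.2e-05/0.0707 = 0.000453. Swamee-Jain: f = 0.25/(log₁₀[0.000453/3.7 + 5.74/9154^0.9])² = 0.25/(log₁₀[0.000122 + 0.00156])² = 0.25/(-2.774)² = 0.03249.
Total minor-loss coefficient ΣK = 1·0.5 = 0.5.
ΔP = [f·L/D + ΣK]·(ρV²/2) = [0.03249·2210/0.0707 + 0.5]·(0.617·2.203²/2) = [1016 + 0.5]·1.498 = 1522 Pa.
Pumping power P = QΔP = 0.00865·1522 = 13.17 W = 13.2 W.

P ≈ 13.2 W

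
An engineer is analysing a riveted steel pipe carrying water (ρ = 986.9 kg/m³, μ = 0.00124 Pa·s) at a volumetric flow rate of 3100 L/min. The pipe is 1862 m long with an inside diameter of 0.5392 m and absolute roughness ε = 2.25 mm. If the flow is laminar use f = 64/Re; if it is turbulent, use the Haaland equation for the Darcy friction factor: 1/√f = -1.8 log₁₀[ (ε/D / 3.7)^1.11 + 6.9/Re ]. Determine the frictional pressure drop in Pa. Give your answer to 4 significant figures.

Q = 3100 L/min = 3100/60000 = 0.05167 m³/s.
Cross-sectional area A = πD²/4 = π(0.5392)²/4 = 0.2283 m²; mean velocity V = Q/A = 0.05167/0.2283 = 0.2263 m/s.
Reynolds number Re = ρVD/μ = 986.9 · 0.2263 · 0.5392 / 0.00124 = 9.71e+04.
Re > 4000 → turbulent. Relative roughness ε/D = 0.00225/0.5392 = 0.00417. Haaland: 1/√f = -1.8 log₁₀[(0.00417/3.7)^1.11 + 6.9/9.71e+04] = -1.8 log₁₀[0.000535 + 7.11e-05] = 5.792, so f = 0.02981.
Darcy-Weisbach: ΔP = f(L/D)(ρV²/2) = 0.02981·(1862/0.5392)·(986.9·0.2263²/2) = 0.02981·3453·25.26 = 2600 Pa.

ΔP ≈ 2600 Pa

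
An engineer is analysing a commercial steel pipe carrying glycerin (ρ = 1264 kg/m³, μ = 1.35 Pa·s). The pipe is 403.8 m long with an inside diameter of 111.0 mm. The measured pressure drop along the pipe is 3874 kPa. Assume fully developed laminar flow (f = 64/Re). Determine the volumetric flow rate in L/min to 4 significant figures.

Q ≈ 1589 L/min

For laminar flow, f = 64/Re with Re = ρVD/μ, so Darcy-Weisbach reduces to ΔP = 32μLV/D². Solving for V: V = ΔP·D²/(32μL) = 3.874e+06·(0.111)²/(32·1.35·403.8) = 2.736 m/s.
Check: Re = ρVD/μ = 1264·2.736·0.111/1.35 = 284.4 < 2300, so the laminar assumption holds.
Q = V·A = 2.736·(π/4·0.111²) = 0.02648 m³/s = 1589 L/min.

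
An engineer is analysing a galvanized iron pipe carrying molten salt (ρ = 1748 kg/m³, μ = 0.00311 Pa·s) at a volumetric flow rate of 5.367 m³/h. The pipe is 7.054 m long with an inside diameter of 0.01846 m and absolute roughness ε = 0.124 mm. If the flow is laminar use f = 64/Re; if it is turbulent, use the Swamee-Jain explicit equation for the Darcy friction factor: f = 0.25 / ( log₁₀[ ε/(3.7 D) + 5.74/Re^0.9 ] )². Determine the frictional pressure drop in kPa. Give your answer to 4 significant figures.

Q = 5.367 m³/h = 5.367/3600 = 0.001491 m³/s.
Cross-sectional area A = πD²/4 = π(0.01846)²/4 = 0.0002676 m²; mean velocity V = Q/A = 0.001491/0.0002676 = 5.57 m/s.
Reynolds number Re = ρVD/μ = 1748 · 5.57 · 0.01846 / 0.00311 = 5.779e+04.
Re > 4000 → turbulent. Relative roughness ε/D = 0.000124/0.01846 = 0.00672. Swamee-Jain: f = 0.25/(log₁₀[0.00672/3.7 + 5.74/5.779e+04^0.9])² = 0.25/(log₁₀[0.00182 + 0.000297])² = 0.25/(-2.675)² = 0.03493.
Darcy-Weisbach: ΔP = f(L/D)(ρV²/2) = 0.03493·(7.054/0.01846)·(1748·5.57²/2) = 0.03493·382.1·2.712e+04 = 3.62e+05 Pa.
ΔP = 3.62e+05 Pa = 362.0 kPa.

ΔP ≈ 362.0 kPa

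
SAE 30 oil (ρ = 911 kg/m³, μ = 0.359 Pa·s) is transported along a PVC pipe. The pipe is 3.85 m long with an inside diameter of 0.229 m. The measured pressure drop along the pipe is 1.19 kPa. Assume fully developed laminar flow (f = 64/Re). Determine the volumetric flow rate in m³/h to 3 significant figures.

For laminar flow, f = 64/Re with Re = ρVD/μ, so Darcy-Weisbach reduces to ΔP = 32μLV/D². Solving for V: V = ΔP·D²/(32μL) = 1190·(0.229)²/(32·0.359·3.85) = 1.411 m/s.
Check: Re = ρVD/μ = 911·1.411·0.229/0.359 = 819.9 < 2300, so the laminar assumption holds.
Q = V·A = 1.411·(π/4·0.229²) = 0.05811 m³/s = 209 m³/h.

Q ≈ 209 m³/h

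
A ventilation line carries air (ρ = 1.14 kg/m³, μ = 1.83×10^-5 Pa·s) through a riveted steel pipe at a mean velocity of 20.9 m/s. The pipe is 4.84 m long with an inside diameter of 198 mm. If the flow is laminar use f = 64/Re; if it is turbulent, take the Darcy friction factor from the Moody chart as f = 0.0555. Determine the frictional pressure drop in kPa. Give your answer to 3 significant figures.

ΔP ≈ 0.338 kPa

Reynolds number Re = ρVD/μ = 1.14 · 20.9 · 0.198 / 1.83e-05 = 2.578e+05.
Re > 4000 → turbulent; use the Moody-chart value f = 0.0555.
Darcy-Weisbach: ΔP = f(L/D)(ρV²/2) = 0.0555·(4.84/0.198)·(1.14·20.9²/2) = 0.0555·24.44·249 = 337.8 Pa.
ΔP = 337.8 Pa = 0.338 kPa.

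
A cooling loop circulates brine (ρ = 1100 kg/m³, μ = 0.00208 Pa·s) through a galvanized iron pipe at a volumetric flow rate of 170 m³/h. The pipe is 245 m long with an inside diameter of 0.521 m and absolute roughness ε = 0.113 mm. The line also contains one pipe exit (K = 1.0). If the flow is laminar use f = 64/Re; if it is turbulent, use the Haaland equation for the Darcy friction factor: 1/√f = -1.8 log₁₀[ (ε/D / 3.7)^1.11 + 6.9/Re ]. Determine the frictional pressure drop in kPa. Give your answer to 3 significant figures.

ΔP ≈ 0.288 kPa

Q = 170 m³/h = 170/3600 = 0.04722 m³/s.
Cross-sectional area A = πD²/4 = π(0.521)²/4 = 0.2132 m²; mean velocity V = Q/A = 0.04722/0.2132 = 0.2215 m/s.
Reynolds number Re = ρVD/μ = 1100 · 0.2215 · 0.521 / 0.00208 = 6.103e+04.
Re > 4000 → turbulent. Relative roughness ε/D = 0.000113/0.521 = 0.000217. Haaland: 1/√f = -1.8 log₁₀[(0.000217/3.7)^1.11 + 6.9/6.103e+04] = -1.8 log₁₀[2.01e-05 + 0.000113] = 6.976, so f = 0.02055.
Total minor-loss coefficient ΣK = 1·1 = 1.
ΔP = [f·L/D + ΣK]·(ρV²/2) = [0.02055·245/0.521 + 1]·(1100·0.2215²/2) = [9.662 + 1]·26.99 = 287.7 Pa.
ΔP = 287.7 Pa = 0.288 kPa.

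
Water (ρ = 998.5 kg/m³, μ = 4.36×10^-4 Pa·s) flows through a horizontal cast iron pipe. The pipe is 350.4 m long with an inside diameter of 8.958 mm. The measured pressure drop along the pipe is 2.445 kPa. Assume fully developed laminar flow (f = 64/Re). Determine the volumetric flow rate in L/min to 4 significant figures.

Q ≈ 0.1518 L/min

For laminar flow, f = 64/Re with Re = ρVD/μ, so Darcy-Weisbach reduces to ΔP = 32μLV/D². Solving for V: V = ΔP·D²/(32μL) = 2445·(0.008958)²/(32·0.000436·350.4) = 0.04013 m/s.
Check: Re = ρVD/μ = 998.5·0.04013·0.008958/0.000436 = 823.3 < 2300, so the laminar assumption holds.
Q = V·A = 0.04013·(π/4·0.008958²) = 2.529e-06 m³/s = 0.1518 L/min.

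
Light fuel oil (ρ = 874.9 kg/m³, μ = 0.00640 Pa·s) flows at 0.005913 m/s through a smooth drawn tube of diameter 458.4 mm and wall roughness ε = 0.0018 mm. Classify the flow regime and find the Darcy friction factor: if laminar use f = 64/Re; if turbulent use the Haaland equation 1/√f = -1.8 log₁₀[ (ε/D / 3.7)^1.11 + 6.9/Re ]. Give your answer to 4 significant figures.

Re = ρVD/μ = 874.9·0.005913·0.4584/0.0064 = 370.5.
Re < 2300 → laminar, so f = 64/Re = 0.1727 (roughness is irrelevant in laminar flow).

f ≈ 0.1727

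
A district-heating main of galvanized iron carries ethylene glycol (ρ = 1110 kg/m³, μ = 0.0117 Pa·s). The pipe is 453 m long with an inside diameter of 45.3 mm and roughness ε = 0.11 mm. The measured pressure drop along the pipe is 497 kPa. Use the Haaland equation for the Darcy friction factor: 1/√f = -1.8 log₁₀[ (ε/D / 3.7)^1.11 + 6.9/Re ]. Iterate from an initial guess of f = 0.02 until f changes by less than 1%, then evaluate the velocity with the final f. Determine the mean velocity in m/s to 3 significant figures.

V ≈ 1.55 m/s

Rearranging Darcy-Weisbach: V = √(2·ΔP·D/(f·L·ρ)). With ε/D = 0.00011/0.0453 = 0.00243, iterate starting from f = 0.02:
  f = 0.02 → V = √(2·4.97e+05·0.0453/(0.02·453·1110)) = 2.116 m/s; Re = ρVD/μ = 9094; f → 0.0348
  f = 0.0348 → V = 1.604 m/s; Re = 6894; f → 0.037
  f = 0.037 → V = 1.556 m/s; Re = 6686; f → 0.03727
Converged (Δf/f < 1%). With the final f = 0.03727: V = √(2·4.97e+05·0.0453/(0.03727·453·1110)) = 1.55 m/s.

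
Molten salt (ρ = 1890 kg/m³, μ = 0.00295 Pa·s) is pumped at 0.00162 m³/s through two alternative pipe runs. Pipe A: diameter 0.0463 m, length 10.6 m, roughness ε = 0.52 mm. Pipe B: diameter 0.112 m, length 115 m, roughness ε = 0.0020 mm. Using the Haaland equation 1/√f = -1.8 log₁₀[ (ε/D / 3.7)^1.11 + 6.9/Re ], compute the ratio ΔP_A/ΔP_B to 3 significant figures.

ΔP_A/ΔP_B ≈ 10.7

Pipe A: V = Q/A = 0.00162/0.001684 = 0.9622 m/s; Re = 2.854e+04; ε/D = 0.0112; Haaland → f = 0.0413; ΔP_A = f(L/D)(ρV²/2) = 8272 Pa.
Pipe B: V = Q/A = 0.00162/0.009852 = 0.1644 m/s; Re = 1.18e+04; ε/D = 1.79e-05; Haaland → f = 0.02955; ΔP_B = f(L/D)(ρV²/2) = 775.1 Pa.
ΔP_A/ΔP_B = 8272/775.1 = 10.7.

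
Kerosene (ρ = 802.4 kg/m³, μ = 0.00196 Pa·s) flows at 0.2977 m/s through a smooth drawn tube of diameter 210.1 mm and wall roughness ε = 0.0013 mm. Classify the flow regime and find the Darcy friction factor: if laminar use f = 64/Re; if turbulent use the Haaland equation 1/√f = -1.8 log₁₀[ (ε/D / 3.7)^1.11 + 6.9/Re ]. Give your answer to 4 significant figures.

Re = ρVD/μ = 802.4·0.2977·0.2101/0.00196 = 2.561e+04.
Re > 4000 → turbulent. ε/D = 1.3e-06/0.2101 = 6.19e-06; Haaland: 1/√f = -1.8 log₁₀[3.87e-07 + 0.000269] = 6.424, so f = 0.02423.

f ≈ 0.02423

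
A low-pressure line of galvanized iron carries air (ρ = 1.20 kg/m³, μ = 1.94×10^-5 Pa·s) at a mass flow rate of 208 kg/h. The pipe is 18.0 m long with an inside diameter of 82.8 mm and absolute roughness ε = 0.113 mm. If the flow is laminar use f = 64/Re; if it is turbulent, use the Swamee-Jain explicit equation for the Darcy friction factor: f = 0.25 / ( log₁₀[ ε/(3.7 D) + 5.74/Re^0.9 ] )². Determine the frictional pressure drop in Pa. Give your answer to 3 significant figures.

ΔP ≈ 266 Pa

ṁ = 208 kg/h = 208/3600 = 0.05778 kg/s.
A = πD²/4 = π(0.0828)²/4 = 0.005385 m²; mean velocity V = ṁ/(ρA) = 0.05778/(1.2 · 0.005385) = 8.942 m/s.
Reynolds number Re = ρVD/μ = 1.2 · 8.942 · 0.0828 / 1.94e-05 = 4.58e+04.
Re > 4000 → turbulent. Relative roughness ε/D = 0.000113/0.0828 = 0.00136. Swamee-Jain: f = 0.25/(log₁₀[0.00136/3.7 + 5.74/4.58e+04^0.9])² = 0.25/(log₁₀[0.000369 + 0.000367])² = 0.25/(-3.133)² = 0.02546.
Darcy-Weisbach: ΔP = f(L/D)(ρV²/2) = 0.02546·(18/0.0828)·(1.2·8.942²/2) = 0.02546·217.4·47.97 = 265.5 Pa.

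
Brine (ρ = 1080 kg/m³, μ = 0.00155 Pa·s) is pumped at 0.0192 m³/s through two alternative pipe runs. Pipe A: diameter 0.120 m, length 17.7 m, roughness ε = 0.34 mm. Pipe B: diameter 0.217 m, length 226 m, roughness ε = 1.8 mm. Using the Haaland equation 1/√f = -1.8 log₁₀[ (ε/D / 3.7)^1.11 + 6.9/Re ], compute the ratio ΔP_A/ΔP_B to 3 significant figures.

ΔP_A/ΔP_B ≈ 1.11

Pipe A: V = Q/A = 0.0192/0.01131 = 1.698 m/s; Re = 1.419e+05; ε/D = 0.00283; Haaland → f = 0.02667; ΔP_A = f(L/D)(ρV²/2) = 6122 Pa.
Pipe B: V = Q/A = 0.0192/0.03698 = 0.5191 m/s; Re = 7.85e+04; ε/D = 0.00829; Haaland → f = 0.03648; ΔP_B = f(L/D)(ρV²/2) = 5529 Pa.
ΔP_A/ΔP_B = 6122/5529 = 1.11.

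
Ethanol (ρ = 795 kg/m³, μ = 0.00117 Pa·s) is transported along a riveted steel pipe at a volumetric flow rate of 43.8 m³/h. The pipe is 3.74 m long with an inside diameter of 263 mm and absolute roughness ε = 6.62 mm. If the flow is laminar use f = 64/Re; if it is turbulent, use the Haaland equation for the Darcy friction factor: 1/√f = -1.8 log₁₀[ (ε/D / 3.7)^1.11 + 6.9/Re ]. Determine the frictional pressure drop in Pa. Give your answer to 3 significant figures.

ΔP ≈ 15.4 Pa

Q = 43.8 m³/h = 43.8/3600 = 0.01217 m³/s.
Cross-sectional area A = πD²/4 = π(0.263)²/4 = 0.05433 m²; mean velocity V = Q/A = 0.01217/0.05433 = 0.224 m/s.
Reynolds number Re = ρVD/μ = 795 · 0.224 · 0.263 / 0.00117 = 4.002e+04.
Re > 4000 → turbulent. Relative roughness ε/D = 0.00662/0.263 = 0.0252. Haaland: 1/√f = -1.8 log₁₀[(0.0252/3.7)^1.11 + 6.9/4.002e+04] = -1.8 log₁₀[0.00393 + 0.000172] = 4.297, so f = 0.05417.
Darcy-Weisbach: ΔP = f(L/D)(ρV²/2) = 0.05417·(3.74/0.263)·(795·0.224²/2) = 0.05417·14.22·19.94 = 15.36 Pa.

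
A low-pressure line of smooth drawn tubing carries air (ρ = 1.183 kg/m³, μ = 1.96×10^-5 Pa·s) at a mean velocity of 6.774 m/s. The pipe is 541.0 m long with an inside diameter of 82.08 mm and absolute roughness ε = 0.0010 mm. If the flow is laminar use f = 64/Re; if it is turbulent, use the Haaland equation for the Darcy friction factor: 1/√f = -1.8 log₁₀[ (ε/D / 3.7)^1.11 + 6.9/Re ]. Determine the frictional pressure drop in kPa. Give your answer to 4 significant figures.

Reynolds number Re = ρVD/μ = 1.183 · 6.774 · 0.08208 / 1.96e-05 = 3.356e+04.
Re > 4000 → turbulent. Relative roughness ε/D = 1e-06/0.08208 = 1.22e-05. Haaland: 1/√f = -1.8 log₁₀[(1.22e-05/3.7)^1.11 + 6.9/3.356e+04] = -1.8 log₁₀[8.21e-07 + 0.000206] = 6.633, so f = 0.02273.
Darcy-Weisbach: ΔP = f(L/D)(ρV²/2) = 0.02273·(541/0.08208)·(1.183·6.774²/2) = 0.02273·6591·27.14 = 4066 Pa.
ΔP = 4066 Pa = 4.066 kPa.

ΔP ≈ 4.066 kPa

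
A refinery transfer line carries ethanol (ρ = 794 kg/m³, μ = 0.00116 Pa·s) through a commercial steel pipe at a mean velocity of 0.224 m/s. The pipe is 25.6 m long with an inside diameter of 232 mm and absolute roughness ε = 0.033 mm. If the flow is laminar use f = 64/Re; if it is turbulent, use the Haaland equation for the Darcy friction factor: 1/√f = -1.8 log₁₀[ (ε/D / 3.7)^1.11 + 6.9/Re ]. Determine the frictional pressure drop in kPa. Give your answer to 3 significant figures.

ΔP ≈ 0.0500 kPa

Reynolds number Re = ρVD/μ = 794 · 0.224 · 0.232 / 0.00116 = 3.557e+04.
Re > 4000 → turbulent. Relative roughness ε/D = 3.3e-05/0.232 = 0.000142. Haaland: 1/√f = -1.8 log₁₀[(0.000142/3.7)^1.11 + 6.9/3.557e+04] = -1.8 log₁₀[1.26e-05 + 0.000194] = 6.633, so f = 0.02273.
Darcy-Weisbach: ΔP = f(L/D)(ρV²/2) = 0.02273·(25.6/0.232)·(794·0.224²/2) = 0.02273·110.3·19.92 = 49.96 Pa.
ΔP = 49.96 Pa = 0.0500 kPa.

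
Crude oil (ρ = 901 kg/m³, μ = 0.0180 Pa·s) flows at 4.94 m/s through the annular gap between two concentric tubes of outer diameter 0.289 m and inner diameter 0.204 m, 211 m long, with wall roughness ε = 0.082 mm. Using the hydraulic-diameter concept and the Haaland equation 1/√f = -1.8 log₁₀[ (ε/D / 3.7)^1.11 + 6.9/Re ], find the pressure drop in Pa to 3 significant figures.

Hydraulic diameter D_h = 4A/P = D_o - D_i = 0.289 - 0.204 = 0.085 m.
Re = ρVD_h/μ = 901·4.94·0.085/0.018 = 2.102e+04.
ε/D_h = 8.2e-05/0.085 = 0.000965; Haaland gives 1/√f = -1.8 log₁₀[0.000105+0.000328] = 6.053, so f = 0.02729.
ΔP = f(L/D_h)(ρV²/2) = 0.02729·211/0.085·1.099e+04 = 7.447e+05 Pa.

ΔP ≈ 745000 Pa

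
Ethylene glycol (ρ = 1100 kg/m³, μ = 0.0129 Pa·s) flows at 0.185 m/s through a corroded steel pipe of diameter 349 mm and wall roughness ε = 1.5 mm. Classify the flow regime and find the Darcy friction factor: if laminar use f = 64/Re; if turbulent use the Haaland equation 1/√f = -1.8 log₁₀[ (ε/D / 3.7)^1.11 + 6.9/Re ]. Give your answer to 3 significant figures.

Re = ρVD/μ = 1100·0.185·0.349/0.0129 = 5506.
Re > 4000 → turbulent. ε/D = 0.0015/0.349 = 0.0043; Haaland: 1/√f = -1.8 log₁₀[0.000552 + 0.00125] = 4.938, so f = 0.04101.

f ≈ 0.0410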